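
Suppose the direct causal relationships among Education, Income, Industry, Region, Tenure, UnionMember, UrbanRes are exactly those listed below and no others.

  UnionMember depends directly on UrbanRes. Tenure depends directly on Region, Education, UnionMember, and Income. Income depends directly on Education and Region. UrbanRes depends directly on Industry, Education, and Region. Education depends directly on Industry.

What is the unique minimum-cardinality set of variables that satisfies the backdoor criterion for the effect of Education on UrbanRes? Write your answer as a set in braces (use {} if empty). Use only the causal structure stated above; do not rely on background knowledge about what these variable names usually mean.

Variables eligible for adjustment (non-descendants of Education, excluding Education and UrbanRes): {Industry, Region}.
Backdoor paths from Education to UrbanRes:
  P1: Education <- Industry -> UrbanRes
The empty set is not sufficient: P1 (Education <- Industry -> UrbanRes) has no collider blocking it and no conditioned non-collider, so it is open.
Try {Industry}:
  P1: blocked at fork node Industry ∈ conditioning set.
{Industry} contains no descendant of Education and blocks every backdoor path.
No other singleton works — e.g. {Region} leaves P1 open — so {Industry} is the unique smallest valid adjustment set.

{Industry}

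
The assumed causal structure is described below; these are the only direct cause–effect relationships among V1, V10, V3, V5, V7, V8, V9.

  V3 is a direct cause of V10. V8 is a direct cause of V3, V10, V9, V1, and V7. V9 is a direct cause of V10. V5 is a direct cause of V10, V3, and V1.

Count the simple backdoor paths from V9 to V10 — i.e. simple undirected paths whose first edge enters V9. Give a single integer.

5

A backdoor path from V9 to V10 is any simple undirected path whose first edge points into V9 (i.e. leaves V9 via a parent).
Parents of V9: {V8}.
Enumerating:
  P1: V9 <- V8 -> V3 <- V5 -> V10
  P2: V9 <- V8 -> V3 -> V10
  P3: V9 <- V8 -> V10
  P4: V9 <- V8 -> V1 <- V5 -> V3 -> V10
  P5: V9 <- V8 -> V1 <- V5 -> V10
That exhausts the simple backdoor paths. Count: 5.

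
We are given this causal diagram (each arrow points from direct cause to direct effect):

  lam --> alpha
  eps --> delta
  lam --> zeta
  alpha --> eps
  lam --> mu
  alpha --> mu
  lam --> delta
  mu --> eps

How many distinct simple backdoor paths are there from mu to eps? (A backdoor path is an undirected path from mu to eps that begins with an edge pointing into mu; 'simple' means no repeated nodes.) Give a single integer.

A backdoor path from mu to eps is any simple undirected path whose first edge points into mu (i.e. leaves mu via a parent).
Parents of mu: {alpha, lam}.
Enumerating:
  P1: mu <- lam -> alpha -> eps
  P2: mu <- lam -> delta <- eps
  P3: mu <- alpha <- lam -> delta <- eps
  P4: mu <- alpha -> eps
That exhausts the simple backdoor paths. Count: 4.

4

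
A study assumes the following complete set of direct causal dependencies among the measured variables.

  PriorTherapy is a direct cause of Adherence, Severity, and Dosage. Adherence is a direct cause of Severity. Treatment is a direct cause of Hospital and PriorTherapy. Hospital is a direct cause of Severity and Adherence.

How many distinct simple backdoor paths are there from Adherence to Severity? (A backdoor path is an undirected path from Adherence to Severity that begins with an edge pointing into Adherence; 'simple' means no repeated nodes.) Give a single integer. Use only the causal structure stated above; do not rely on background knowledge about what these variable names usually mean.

4

A backdoor path from Adherence to Severity is any simple undirected path whose first edge points into Adherence (i.e. leaves Adherence via a parent).
Parents of Adherence: {Hospital, PriorTherapy}.
Enumerating:
  P1: Adherence <- PriorTherapy <- Treatment -> Hospital -> Severity
  P2: Adherence <- PriorTherapy -> Severity
  P3: Adherence <- Hospital <- Treatment -> PriorTherapy -> Severity
  P4: Adherence <- Hospital -> Severity
That exhausts the simple backdoor paths. Count: 4.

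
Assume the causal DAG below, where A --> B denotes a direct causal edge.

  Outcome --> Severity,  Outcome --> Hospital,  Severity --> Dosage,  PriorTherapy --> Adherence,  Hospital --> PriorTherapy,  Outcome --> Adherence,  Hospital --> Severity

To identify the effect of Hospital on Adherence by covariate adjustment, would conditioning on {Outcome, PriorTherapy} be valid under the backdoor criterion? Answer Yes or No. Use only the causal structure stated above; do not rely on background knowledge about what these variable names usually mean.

No

Backdoor paths from Hospital to Adherence (paths whose first edge points into Hospital):
  P1: Hospital <- Outcome -> Adherence
Condition 1 (no descendant of Hospital in the set): FAILS — PriorTherapy is a descendant of Hospital.
Condition 2 (every backdoor path blocked by {Outcome, PriorTherapy}):
  P1: blocked at fork node Outcome ∈ conditioning set.
{Outcome, PriorTherapy} does not satisfy the backdoor criterion.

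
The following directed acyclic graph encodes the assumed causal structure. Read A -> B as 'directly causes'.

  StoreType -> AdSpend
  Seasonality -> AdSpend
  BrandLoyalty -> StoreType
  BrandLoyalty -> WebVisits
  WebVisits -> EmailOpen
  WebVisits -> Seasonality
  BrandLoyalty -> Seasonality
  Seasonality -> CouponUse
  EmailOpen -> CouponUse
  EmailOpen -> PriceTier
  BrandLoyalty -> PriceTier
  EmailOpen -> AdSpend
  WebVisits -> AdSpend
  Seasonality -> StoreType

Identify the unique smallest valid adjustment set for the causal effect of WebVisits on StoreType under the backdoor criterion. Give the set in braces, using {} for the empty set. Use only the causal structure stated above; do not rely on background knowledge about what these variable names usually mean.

Variables eligible for adjustment (non-descendants of WebVisits, excluding WebVisits and StoreType): {BrandLoyalty}.
Backdoor paths from WebVisits to StoreType:
  P1: WebVisits <- BrandLoyalty -> Seasonality -> CouponUse <- EmailOpen -> AdSpend <- StoreType
  P2: WebVisits <- BrandLoyalty -> Seasonality -> StoreType
  P3: WebVisits <- BrandLoyalty -> Seasonality -> AdSpend <- StoreType
  P4: WebVisits <- BrandLoyalty -> StoreType
  P5: WebVisits <- BrandLoyalty -> PriceTier <- EmailOpen -> CouponUse <- Seasonality -> StoreType
  P6: WebVisits <- BrandLoyalty -> PriceTier <- EmailOpen -> CouponUse <- Seasonality -> AdSpend <- StoreType
  P7: WebVisits <- BrandLoyalty -> PriceTier <- EmailOpen -> AdSpend <- Seasonality -> StoreType
  P8: WebVisits <- BrandLoyalty -> PriceTier <- EmailOpen -> AdSpend <- StoreType
The empty set is not sufficient: P2 (WebVisits <- BrandLoyalty -> Seasonality -> StoreType) has no collider blocking it and no conditioned non-collider, so it is open.
Try {BrandLoyalty}:
  P1: blocked at fork node BrandLoyalty ∈ conditioning set.
  P2: blocked at fork node BrandLoyalty ∈ conditioning set.
  P3: blocked at fork node BrandLoyalty ∈ conditioning set.
  P4: blocked at fork node BrandLoyalty ∈ conditioning set.
  P5: blocked at fork node BrandLoyalty ∈ conditioning set.
  P6: blocked at fork node BrandLoyalty ∈ conditioning set.
  P7: blocked at fork node BrandLoyalty ∈ conditioning set.
  P8: blocked at fork node BrandLoyalty ∈ conditioning set.
{BrandLoyalty} contains no descendant of WebVisits and blocks every backdoor path.
{BrandLoyalty} is the unique smallest valid adjustment set.

{BrandLoyalty}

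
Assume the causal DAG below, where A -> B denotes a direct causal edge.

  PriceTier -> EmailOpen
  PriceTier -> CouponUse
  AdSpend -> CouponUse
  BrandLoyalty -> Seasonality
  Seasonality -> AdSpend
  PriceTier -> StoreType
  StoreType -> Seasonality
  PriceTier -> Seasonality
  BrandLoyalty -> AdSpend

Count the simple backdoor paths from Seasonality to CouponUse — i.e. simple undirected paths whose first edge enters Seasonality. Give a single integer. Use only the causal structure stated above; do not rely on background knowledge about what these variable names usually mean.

3

A backdoor path from Seasonality to CouponUse is any simple undirected path whose first edge points into Seasonality (i.e. leaves Seasonality via a parent).
Parents of Seasonality: {BrandLoyalty, PriceTier, StoreType}.
Enumerating:
  P1: Seasonality <- BrandLoyalty -> AdSpend -> CouponUse
  P2: Seasonality <- PriceTier -> CouponUse
  P3: Seasonality <- StoreType <- PriceTier -> CouponUse
That exhausts the simple backdoor paths. Count: 3.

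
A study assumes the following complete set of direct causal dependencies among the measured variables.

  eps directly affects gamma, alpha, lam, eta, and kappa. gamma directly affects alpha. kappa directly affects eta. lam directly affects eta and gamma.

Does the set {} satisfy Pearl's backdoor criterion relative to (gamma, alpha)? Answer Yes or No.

No

Backdoor paths from gamma to alpha (paths whose first edge points into gamma):
  P1: gamma <- eps -> alpha
  P2: gamma <- lam <- eps -> alpha
  P3: gamma <- lam -> eta <- eps -> alpha
  P4: gamma <- lam -> eta <- kappa <- eps -> alpha
Condition 1 (no descendant of gamma in the set): holds — descendants of gamma are {alpha}; none are in {}.
Condition 2 (every backdoor path blocked by {}):
  P1: open — no interior node is in the conditioning set.
  P2: open — no interior node is in the conditioning set.
  P3: blocked at collider eta (neither it nor any descendant is in the conditioning set).
  P4: blocked at collider eta (neither it nor any descendant is in the conditioning set).
{} does not satisfy the backdoor criterion.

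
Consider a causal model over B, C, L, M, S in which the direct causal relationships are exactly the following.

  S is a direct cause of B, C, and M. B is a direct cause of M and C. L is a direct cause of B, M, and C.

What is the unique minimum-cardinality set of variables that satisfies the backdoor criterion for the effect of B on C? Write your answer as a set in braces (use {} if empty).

{L, S}

Variables eligible for adjustment (non-descendants of B, excluding B and C): {L, S}.
Backdoor paths from B to C:
  P1: B <- S -> M <- L -> C
  P2: B <- S -> C
  P3: B <- L -> M <- S -> C
  P4: B <- L -> C
The empty set is not sufficient: P2 (B <- S -> C) has no collider blocking it and no conditioned non-collider, so it is open.
Try {L, S}:
  P1: blocked at fork node S ∈ conditioning set.
  P2: blocked at fork node S ∈ conditioning set.
  P3: blocked at fork node L ∈ conditioning set.
  P4: blocked at fork node L ∈ conditioning set.
{L, S} contains no descendant of B and blocks every backdoor path.
Every element of {L, S} is needed (dropping L leaves P4 open; dropping S leaves P2 open), so no proper subset is valid.
Among all size-2 subsets of the eligible variables, only {L, S} blocks every backdoor path, so it is the unique smallest valid adjustment set.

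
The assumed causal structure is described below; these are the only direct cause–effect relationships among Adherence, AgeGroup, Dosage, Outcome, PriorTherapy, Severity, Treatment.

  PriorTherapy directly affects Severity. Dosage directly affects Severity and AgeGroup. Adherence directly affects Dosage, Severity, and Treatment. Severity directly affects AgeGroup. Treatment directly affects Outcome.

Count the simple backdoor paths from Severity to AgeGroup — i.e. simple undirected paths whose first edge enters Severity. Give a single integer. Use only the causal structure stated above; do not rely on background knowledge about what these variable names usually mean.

A backdoor path from Severity to AgeGroup is any simple undirected path whose first edge points into Severity (i.e. leaves Severity via a parent).
Parents of Severity: {Adherence, Dosage, PriorTherapy}.
Enumerating:
  P1: Severity <- Adherence -> Dosage -> AgeGroup
  P2: Severity <- Dosage -> AgeGroup
That exhausts the simple backdoor paths. Count: 2.

2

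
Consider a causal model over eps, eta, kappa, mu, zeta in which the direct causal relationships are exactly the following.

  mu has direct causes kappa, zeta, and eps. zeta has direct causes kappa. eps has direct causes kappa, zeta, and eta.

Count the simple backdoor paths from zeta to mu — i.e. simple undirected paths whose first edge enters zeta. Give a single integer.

2

A backdoor path from zeta to mu is any simple undirected path whose first edge points into zeta (i.e. leaves zeta via a parent).
Parents of zeta: {kappa}.
Enumerating:
  P1: zeta <- kappa -> eps -> mu
  P2: zeta <- kappa -> mu
That exhausts the simple backdoor paths. Count: 2.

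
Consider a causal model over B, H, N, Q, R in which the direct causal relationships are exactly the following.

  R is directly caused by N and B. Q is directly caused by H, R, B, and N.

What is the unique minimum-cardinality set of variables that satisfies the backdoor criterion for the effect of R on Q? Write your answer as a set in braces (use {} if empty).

Variables eligible for adjustment (non-descendants of R, excluding R and Q): {B, H, N}.
Backdoor paths from R to Q:
  P1: R <- B -> Q
  P2: R <- N -> Q
The empty set is not sufficient: P1 (R <- B -> Q) has no collider blocking it and no conditioned non-collider, so it is open.
Try {B, N}:
  P1: blocked at fork node B ∈ conditioning set.
  P2: blocked at fork node N ∈ conditioning set.
{B, N} contains no descendant of R and blocks every backdoor path.
Every element of {B, N} is needed (dropping B leaves P1 open; dropping N leaves P2 open), so no proper subset is valid.
Among all size-2 subsets of the eligible variables, only {B, N} blocks every backdoor path, so it is the unique smallest valid adjustment set.

{B, N}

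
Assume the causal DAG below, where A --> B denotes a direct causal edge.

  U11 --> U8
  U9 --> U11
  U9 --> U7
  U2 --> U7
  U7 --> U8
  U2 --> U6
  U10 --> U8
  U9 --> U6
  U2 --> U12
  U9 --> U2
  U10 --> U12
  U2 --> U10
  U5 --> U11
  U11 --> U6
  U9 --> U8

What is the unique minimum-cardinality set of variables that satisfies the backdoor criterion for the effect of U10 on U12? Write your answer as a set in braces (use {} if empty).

{U2}

Variables eligible for adjustment (non-descendants of U10, excluding U10 and U12): {U11, U2, U5, U6, U7, U9}.
Backdoor paths from U10 to U12:
  P1: U10 <- U2 -> U12
The empty set is not sufficient: P1 (U10 <- U2 -> U12) has no collider blocking it and no conditioned non-collider, so it is open.
Try {U2}:
  P1: blocked at fork node U2 ∈ conditioning set.
{U2} contains no descendant of U10 and blocks every backdoor path.
No other singleton works — e.g. {U9} leaves P1 open — so {U2} is the unique smallest valid adjustment set.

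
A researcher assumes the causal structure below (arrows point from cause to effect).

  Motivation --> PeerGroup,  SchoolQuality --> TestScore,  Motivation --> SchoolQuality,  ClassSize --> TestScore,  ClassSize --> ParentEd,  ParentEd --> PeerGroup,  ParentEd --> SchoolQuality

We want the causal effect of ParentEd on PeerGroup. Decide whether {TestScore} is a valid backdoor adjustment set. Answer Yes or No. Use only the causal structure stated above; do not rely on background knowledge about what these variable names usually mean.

No

Backdoor paths from ParentEd to PeerGroup (paths whose first edge points into ParentEd):
  P1: ParentEd <- ClassSize -> TestScore <- SchoolQuality <- Motivation -> PeerGroup
Condition 1 (no descendant of ParentEd in the set): FAILS — TestScore is a descendant of ParentEd.
Condition 2 (every backdoor path blocked by {TestScore}):
  P1: open — collider(s) TestScore are conditioned on (or have a conditioned descendant) and no non-collider on the path is in the set.
{TestScore} does not satisfy the backdoor criterion.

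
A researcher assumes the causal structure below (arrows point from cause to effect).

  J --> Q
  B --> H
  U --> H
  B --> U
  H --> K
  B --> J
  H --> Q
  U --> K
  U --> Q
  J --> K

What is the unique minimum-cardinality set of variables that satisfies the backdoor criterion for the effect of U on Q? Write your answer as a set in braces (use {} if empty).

{B}

Variables eligible for adjustment (non-descendants of U, excluding U and Q): {B, J}.
Backdoor paths from U to Q:
  P1: U <- B -> H -> Q
  P2: U <- B -> H -> K <- J -> Q
  P3: U <- B -> J -> Q
  P4: U <- B -> J -> K <- H -> Q
The empty set is not sufficient: P1 (U <- B -> H -> Q) has no collider blocking it and no conditioned non-collider, so it is open.
Try {B}:
  P1: blocked at fork node B ∈ conditioning set.
  P2: blocked at fork node B ∈ conditioning set.
  P3: blocked at fork node B ∈ conditioning set.
  P4: blocked at fork node B ∈ conditioning set.
{B} contains no descendant of U and blocks every backdoor path.
No other singleton works — e.g. {J} leaves P1 open — so {B} is the unique smallest valid adjustment set.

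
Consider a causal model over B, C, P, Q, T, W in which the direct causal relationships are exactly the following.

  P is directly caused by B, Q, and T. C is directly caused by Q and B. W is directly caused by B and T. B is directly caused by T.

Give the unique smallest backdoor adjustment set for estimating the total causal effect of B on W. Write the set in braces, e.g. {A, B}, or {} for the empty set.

Variables eligible for adjustment (non-descendants of B, excluding B and W): {Q, T}.
Backdoor paths from B to W:
  P1: B <- T -> W
The empty set is not sufficient: P1 (B <- T -> W) has no collider blocking it and no conditioned non-collider, so it is open.
Try {T}:
  P1: blocked at fork node T ∈ conditioning set.
{T} contains no descendant of B and blocks every backdoor path.
No other singleton works — e.g. {Q} leaves P1 open — so {T} is the unique smallest valid adjustment set.

{T}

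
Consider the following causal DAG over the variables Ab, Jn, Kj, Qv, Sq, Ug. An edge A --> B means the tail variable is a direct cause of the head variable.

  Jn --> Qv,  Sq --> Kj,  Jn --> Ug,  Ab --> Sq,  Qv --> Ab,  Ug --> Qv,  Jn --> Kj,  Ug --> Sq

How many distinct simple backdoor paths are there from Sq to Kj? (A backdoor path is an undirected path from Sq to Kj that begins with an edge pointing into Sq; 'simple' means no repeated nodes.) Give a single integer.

4

A backdoor path from Sq to Kj is any simple undirected path whose first edge points into Sq (i.e. leaves Sq via a parent).
Parents of Sq: {Ab, Ug}.
Enumerating:
  P1: Sq <- Ug <- Jn -> Kj
  P2: Sq <- Ug -> Qv <- Jn -> Kj
  P3: Sq <- Ab <- Qv <- Jn -> Kj
  P4: Sq <- Ab <- Qv <- Ug <- Jn -> Kj
That exhausts the simple backdoor paths. Count: 4.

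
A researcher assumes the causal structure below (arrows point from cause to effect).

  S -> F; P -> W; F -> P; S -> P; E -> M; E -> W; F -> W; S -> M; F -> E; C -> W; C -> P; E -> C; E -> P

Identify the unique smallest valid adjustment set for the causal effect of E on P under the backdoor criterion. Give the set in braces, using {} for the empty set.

Variables eligible for adjustment (non-descendants of E, excluding E and P): {F, S}.
Backdoor paths from E to P:
  P1: E <- F <- S -> P
  P2: E <- F -> P
  P3: E <- F -> W <- C -> P
  P4: E <- F -> W <- P
The empty set is not sufficient: P1 (E <- F <- S -> P) has no collider blocking it and no conditioned non-collider, so it is open.
Try {F}:
  P1: blocked at chain node F ∈ conditioning set.
  P2: blocked at fork node F ∈ conditioning set.
  P3: blocked at fork node F ∈ conditioning set.
  P4: blocked at fork node F ∈ conditioning set.
{F} contains no descendant of E and blocks every backdoor path.
No other singleton works — e.g. {S} leaves P2 open — so {F} is the unique smallest valid adjustment set.

{F}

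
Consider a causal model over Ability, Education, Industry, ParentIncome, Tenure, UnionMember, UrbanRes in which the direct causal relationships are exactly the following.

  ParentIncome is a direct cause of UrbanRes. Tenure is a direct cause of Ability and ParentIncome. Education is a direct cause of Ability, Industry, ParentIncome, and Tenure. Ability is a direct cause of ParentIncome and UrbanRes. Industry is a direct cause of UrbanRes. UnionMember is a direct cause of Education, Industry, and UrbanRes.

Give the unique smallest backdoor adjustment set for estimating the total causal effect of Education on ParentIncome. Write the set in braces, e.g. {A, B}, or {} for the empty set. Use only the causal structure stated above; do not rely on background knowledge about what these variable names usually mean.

{}

Variables eligible for adjustment (non-descendants of Education, excluding Education and ParentIncome): {UnionMember}.
Backdoor paths from Education to ParentIncome:
  P1: Education <- UnionMember -> Industry -> UrbanRes <- Ability <- Tenure -> ParentIncome
  P2: Education <- UnionMember -> Industry -> UrbanRes <- Ability -> ParentIncome
  P3: Education <- UnionMember -> Industry -> UrbanRes <- ParentIncome
  P4: Education <- UnionMember -> UrbanRes <- Ability <- Tenure -> ParentIncome
  P5: Education <- UnionMember -> UrbanRes <- Ability -> ParentIncome
  P6: Education <- UnionMember -> UrbanRes <- ParentIncome
Each backdoor path contains an unconditioned collider, so every path is already blocked with the empty conditioning set:
  P1: blocked at collider UrbanRes (neither it nor any descendant is in the conditioning set).
  P2: blocked at collider UrbanRes (neither it nor any descendant is in the conditioning set).
  P3: blocked at collider UrbanRes (neither it nor any descendant is in the conditioning set).
  P4: blocked at collider UrbanRes (neither it nor any descendant is in the conditioning set).
  P5: blocked at collider UrbanRes (neither it nor any descendant is in the conditioning set).
  P6: blocked at collider UrbanRes (neither it nor any descendant is in the conditioning set).
The empty set is therefore the unique smallest valid set.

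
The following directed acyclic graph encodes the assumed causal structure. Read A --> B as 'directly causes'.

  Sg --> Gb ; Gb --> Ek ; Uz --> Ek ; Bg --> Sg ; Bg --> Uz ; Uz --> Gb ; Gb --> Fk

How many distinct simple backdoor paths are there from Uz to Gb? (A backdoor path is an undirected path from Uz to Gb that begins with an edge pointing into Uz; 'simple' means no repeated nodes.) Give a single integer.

1

A backdoor path from Uz to Gb is any simple undirected path whose first edge points into Uz (i.e. leaves Uz via a parent).
Parents of Uz: {Bg}.
Enumerating:
  P1: Uz <- Bg -> Sg -> Gb
That exhausts the simple backdoor paths. Count: 1.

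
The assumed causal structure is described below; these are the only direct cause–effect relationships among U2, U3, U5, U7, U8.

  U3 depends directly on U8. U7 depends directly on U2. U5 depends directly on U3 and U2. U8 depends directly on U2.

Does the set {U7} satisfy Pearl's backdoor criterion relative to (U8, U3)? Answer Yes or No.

Backdoor paths from U8 to U3 (paths whose first edge points into U8):
  P1: U8 <- U2 -> U5 <- U3
Condition 1 (no descendant of U8 in the set): holds — descendants of U8 are {U3, U5}; none are in {U7}.
Condition 2 (every backdoor path blocked by {U7}):
  P1: blocked at collider U5 (neither it nor any descendant is in the conditioning set).
{U7} satisfies the backdoor criterion.

Yes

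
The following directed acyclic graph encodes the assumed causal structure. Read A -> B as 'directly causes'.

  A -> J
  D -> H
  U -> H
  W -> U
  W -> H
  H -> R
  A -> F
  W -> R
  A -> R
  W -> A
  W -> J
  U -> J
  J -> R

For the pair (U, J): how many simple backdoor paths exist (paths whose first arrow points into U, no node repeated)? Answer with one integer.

7

A backdoor path from U to J is any simple undirected path whose first edge points into U (i.e. leaves U via a parent).
Parents of U: {W}.
Enumerating:
  P1: U <- W -> A -> J
  P2: U <- W -> A -> R <- J
  P3: U <- W -> H -> R <- A -> J
  P4: U <- W -> H -> R <- J
  P5: U <- W -> J
  P6: U <- W -> R <- A -> J
  P7: U <- W -> R <- J
That exhausts the simple backdoor paths. Count: 7.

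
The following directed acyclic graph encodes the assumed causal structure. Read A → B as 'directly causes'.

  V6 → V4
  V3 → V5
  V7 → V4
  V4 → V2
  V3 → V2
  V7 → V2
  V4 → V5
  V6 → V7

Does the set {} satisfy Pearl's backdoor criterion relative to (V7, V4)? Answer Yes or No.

Backdoor paths from V7 to V4 (paths whose first edge points into V7):
  P1: V7 <- V6 -> V4
Condition 1 (no descendant of V7 in the set): holds — descendants of V7 are {V2, V4, V5}; none are in {}.
Condition 2 (every backdoor path blocked by {}):
  P1: open — no interior node is in the conditioning set.
{} does not satisfy the backdoor criterion.

No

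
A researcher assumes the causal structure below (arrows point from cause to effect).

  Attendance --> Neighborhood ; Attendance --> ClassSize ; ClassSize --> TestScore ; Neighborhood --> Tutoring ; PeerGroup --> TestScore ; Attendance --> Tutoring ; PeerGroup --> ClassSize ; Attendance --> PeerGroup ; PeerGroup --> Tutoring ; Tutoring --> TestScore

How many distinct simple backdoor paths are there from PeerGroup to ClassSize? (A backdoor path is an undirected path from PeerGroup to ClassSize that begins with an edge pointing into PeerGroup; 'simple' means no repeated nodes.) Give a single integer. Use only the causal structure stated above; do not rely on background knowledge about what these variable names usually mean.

A backdoor path from PeerGroup to ClassSize is any simple undirected path whose first edge points into PeerGroup (i.e. leaves PeerGroup via a parent).
Parents of PeerGroup: {Attendance}.
Enumerating:
  P1: PeerGroup <- Attendance -> Neighborhood -> Tutoring -> TestScore <- ClassSize
  P2: PeerGroup <- Attendance -> Tutoring -> TestScore <- ClassSize
  P3: PeerGroup <- Attendance -> ClassSize
That exhausts the simple backdoor paths. Count: 3.

3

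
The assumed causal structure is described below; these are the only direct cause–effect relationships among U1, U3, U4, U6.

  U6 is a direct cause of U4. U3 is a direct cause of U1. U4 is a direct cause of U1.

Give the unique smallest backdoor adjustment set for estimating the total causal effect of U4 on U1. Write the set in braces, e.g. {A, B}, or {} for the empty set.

{}

Variables eligible for adjustment (non-descendants of U4, excluding U4 and U1): {U3, U6}.
Backdoor paths from U4 to U1:
  (none)
With no backdoor paths the empty set already satisfies the criterion, and it is trivially minimal.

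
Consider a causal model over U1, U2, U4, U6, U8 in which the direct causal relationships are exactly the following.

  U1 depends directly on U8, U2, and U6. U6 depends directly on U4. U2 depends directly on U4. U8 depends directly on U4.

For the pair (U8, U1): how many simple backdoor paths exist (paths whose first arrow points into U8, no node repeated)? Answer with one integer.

A backdoor path from U8 to U1 is any simple undirected path whose first edge points into U8 (i.e. leaves U8 via a parent).
Parents of U8: {U4}.
Enumerating:
  P1: U8 <- U4 -> U2 -> U1
  P2: U8 <- U4 -> U6 -> U1
That exhausts the simple backdoor paths. Count: 2.

2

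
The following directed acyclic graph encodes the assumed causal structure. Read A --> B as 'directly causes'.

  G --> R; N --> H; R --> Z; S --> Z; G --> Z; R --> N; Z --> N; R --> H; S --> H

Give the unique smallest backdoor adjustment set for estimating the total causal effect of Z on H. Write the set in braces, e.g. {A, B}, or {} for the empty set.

{R, S}

Variables eligible for adjustment (non-descendants of Z, excluding Z and H): {G, R, S}.
Backdoor paths from Z to H:
  P1: Z <- S -> H
  P2: Z <- G -> R -> N -> H
  P3: Z <- G -> R -> H
  P4: Z <- R -> N -> H
  P5: Z <- R -> H
The empty set is not sufficient: P1 (Z <- S -> H) has no collider blocking it and no conditioned non-collider, so it is open.
Try {R, S}:
  P1: blocked at fork node S ∈ conditioning set.
  P2: blocked at chain node R ∈ conditioning set.
  P3: blocked at chain node R ∈ conditioning set.
  P4: blocked at fork node R ∈ conditioning set.
  P5: blocked at fork node R ∈ conditioning set.
{R, S} contains no descendant of Z and blocks every backdoor path.
Every element of {R, S} is needed (dropping R leaves P2 open; dropping S leaves P1 open), so no proper subset is valid.
Among all size-2 subsets of the eligible variables, only {R, S} blocks every backdoor path, so it is the unique smallest valid adjustment set.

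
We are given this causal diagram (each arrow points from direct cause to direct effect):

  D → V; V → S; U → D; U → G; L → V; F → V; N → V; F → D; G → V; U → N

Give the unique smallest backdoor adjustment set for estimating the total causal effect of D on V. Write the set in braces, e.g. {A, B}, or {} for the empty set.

Variables eligible for adjustment (non-descendants of D, excluding D and V): {F, G, L, N, U}.
Backdoor paths from D to V:
  P1: D <- F -> V
  P2: D <- U -> N -> V
  P3: D <- U -> G -> V
The empty set is not sufficient: P1 (D <- F -> V) has no collider blocking it and no conditioned non-collider, so it is open.
Try {F, U}:
  P1: blocked at fork node F ∈ conditioning set.
  P2: blocked at fork node U ∈ conditioning set.
  P3: blocked at fork node U ∈ conditioning set.
{F, U} contains no descendant of D and blocks every backdoor path.
Every element of {F, U} is needed (dropping F leaves P1 open; dropping U leaves P2 open), so no proper subset is valid.
Among all size-2 subsets of the eligible variables, only {F, U} blocks every backdoor path, so it is the unique smallest valid adjustment set.

{F, U}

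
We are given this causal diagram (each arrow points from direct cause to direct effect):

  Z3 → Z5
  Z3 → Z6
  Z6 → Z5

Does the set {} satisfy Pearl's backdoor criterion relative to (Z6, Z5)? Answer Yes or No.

No

Backdoor paths from Z6 to Z5 (paths whose first edge points into Z6):
  P1: Z6 <- Z3 -> Z5
Condition 1 (no descendant of Z6 in the set): holds — descendants of Z6 are {Z5}; none are in {}.
Condition 2 (every backdoor path blocked by {}):
  P1: open — no interior node is in the conditioning set.
{} does not satisfy the backdoor criterion.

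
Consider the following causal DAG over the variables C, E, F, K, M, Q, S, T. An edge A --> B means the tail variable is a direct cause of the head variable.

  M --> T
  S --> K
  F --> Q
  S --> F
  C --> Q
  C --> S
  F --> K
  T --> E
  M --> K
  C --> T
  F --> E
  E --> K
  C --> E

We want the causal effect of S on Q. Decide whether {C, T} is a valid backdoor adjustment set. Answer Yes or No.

Backdoor paths from S to Q (paths whose first edge points into S):
  P1: S <- C -> T <- M -> K <- F -> Q
  P2: S <- C -> T <- M -> K <- E <- F -> Q
  P3: S <- C -> T -> E <- F -> Q
  P4: S <- C -> T -> E -> K <- F -> Q
  P5: S <- C -> Q
  P6: S <- C -> E <- F -> Q
  P7: S <- C -> E <- T <- M -> K <- F -> Q
  P8: S <- C -> E -> K <- F -> Q
Condition 1 (no descendant of S in the set): holds — descendants of S are {E, F, K, Q}; none are in {C, T}.
Condition 2 (every backdoor path blocked by {C, T}):
  P1: blocked at fork node C ∈ conditioning set.
  P2: blocked at fork node C ∈ conditioning set.
  P3: blocked at fork node C ∈ conditioning set.
  P4: blocked at fork node C ∈ conditioning set.
  P5: blocked at fork node C ∈ conditioning set.
  P6: blocked at fork node C ∈ conditioning set.
  P7: blocked at fork node C ∈ conditioning set.
  P8: blocked at fork node C ∈ conditioning set.
{C, T} satisfies the backdoor criterion.

Yes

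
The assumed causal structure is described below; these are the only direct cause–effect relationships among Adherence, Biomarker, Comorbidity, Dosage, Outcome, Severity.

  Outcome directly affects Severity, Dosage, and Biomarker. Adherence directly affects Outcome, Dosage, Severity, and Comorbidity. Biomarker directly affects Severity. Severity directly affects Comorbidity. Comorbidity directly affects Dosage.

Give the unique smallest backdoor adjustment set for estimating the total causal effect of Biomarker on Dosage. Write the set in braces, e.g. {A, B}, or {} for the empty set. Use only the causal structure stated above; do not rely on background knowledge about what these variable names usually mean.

Variables eligible for adjustment (non-descendants of Biomarker, excluding Biomarker and Dosage): {Adherence, Outcome}.
Backdoor paths from Biomarker to Dosage:
  P1: Biomarker <- Outcome <- Adherence -> Severity -> Comorbidity -> Dosage
  P2: Biomarker <- Outcome <- Adherence -> Comorbidity -> Dosage
  P3: Biomarker <- Outcome <- Adherence -> Dosage
  P4: Biomarker <- Outcome -> Severity <- Adherence -> Comorbidity -> Dosage
  P5: Biomarker <- Outcome -> Severity <- Adherence -> Dosage
  P6: Biomarker <- Outcome -> Severity -> Comorbidity <- Adherence -> Dosage
  P7: Biomarker <- Outcome -> Severity -> Comorbidity -> Dosage
  P8: Biomarker <- Outcome -> Dosage
The empty set is not sufficient: P1 (Biomarker <- Outcome <- Adherence -> Severity -> Comorbidity -> Dosage) has no collider blocking it and no conditioned non-collider, so it is open.
Try {Outcome}:
  P1: blocked at chain node Outcome ∈ conditioning set.
  P2: blocked at chain node Outcome ∈ conditioning set.
  P3: blocked at chain node Outcome ∈ conditioning set.
  P4: blocked at fork node Outcome ∈ conditioning set.
  P5: blocked at fork node Outcome ∈ conditioning set.
  P6: blocked at fork node Outcome ∈ conditioning set.
  P7: blocked at fork node Outcome ∈ conditioning set.
  P8: blocked at fork node Outcome ∈ conditioning set.
{Outcome} contains no descendant of Biomarker and blocks every backdoor path.
No other singleton works — e.g. {Adherence} leaves P7 open — so {Outcome} is the unique smallest valid adjustment set.

{Outcome}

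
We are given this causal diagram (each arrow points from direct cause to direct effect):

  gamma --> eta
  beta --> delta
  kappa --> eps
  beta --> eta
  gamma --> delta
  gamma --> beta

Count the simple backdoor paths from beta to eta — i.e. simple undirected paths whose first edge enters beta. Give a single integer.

1

A backdoor path from beta to eta is any simple undirected path whose first edge points into beta (i.e. leaves beta via a parent).
Parents of beta: {gamma}.
Enumerating:
  P1: beta <- gamma -> eta
That exhausts the simple backdoor paths. Count: 1.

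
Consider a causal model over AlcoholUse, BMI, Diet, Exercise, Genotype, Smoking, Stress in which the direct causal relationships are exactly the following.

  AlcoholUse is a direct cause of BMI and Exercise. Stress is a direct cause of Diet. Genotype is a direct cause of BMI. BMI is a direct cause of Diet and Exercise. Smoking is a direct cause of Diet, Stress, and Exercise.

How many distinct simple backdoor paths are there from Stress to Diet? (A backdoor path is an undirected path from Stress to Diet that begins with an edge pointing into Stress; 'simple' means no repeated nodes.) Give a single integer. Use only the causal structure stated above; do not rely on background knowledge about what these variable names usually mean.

A backdoor path from Stress to Diet is any simple undirected path whose first edge points into Stress (i.e. leaves Stress via a parent).
Parents of Stress: {Smoking}.
Enumerating:
  P1: Stress <- Smoking -> Exercise <- AlcoholUse -> BMI -> Diet
  P2: Stress <- Smoking -> Exercise <- BMI -> Diet
  P3: Stress <- Smoking -> Diet
That exhausts the simple backdoor paths. Count: 3.

3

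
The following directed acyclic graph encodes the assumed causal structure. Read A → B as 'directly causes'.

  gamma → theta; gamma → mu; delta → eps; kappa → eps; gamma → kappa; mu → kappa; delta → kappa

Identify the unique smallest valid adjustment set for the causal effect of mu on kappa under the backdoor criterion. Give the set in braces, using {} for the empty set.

Variables eligible for adjustment (non-descendants of mu, excluding mu and kappa): {delta, gamma, theta}.
Backdoor paths from mu to kappa:
  P1: mu <- gamma -> kappa
The empty set is not sufficient: P1 (mu <- gamma -> kappa) has no collider blocking it and no conditioned non-collider, so it is open.
Try {gamma}:
  P1: blocked at fork node gamma ∈ conditioning set.
{gamma} contains no descendant of mu and blocks every backdoor path.
No other singleton works — e.g. {delta} leaves P1 open — so {gamma} is the unique smallest valid adjustment set.

{gamma}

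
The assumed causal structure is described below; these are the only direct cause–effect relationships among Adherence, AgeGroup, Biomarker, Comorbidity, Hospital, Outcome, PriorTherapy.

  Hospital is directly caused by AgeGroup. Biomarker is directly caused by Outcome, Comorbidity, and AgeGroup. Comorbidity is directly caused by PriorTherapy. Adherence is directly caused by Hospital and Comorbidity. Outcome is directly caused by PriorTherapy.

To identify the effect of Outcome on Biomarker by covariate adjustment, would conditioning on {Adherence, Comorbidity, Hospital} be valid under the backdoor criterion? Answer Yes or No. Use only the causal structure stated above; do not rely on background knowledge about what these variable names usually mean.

Yes

Backdoor paths from Outcome to Biomarker (paths whose first edge points into Outcome):
  P1: Outcome <- PriorTherapy -> Comorbidity -> Adherence <- Hospital <- AgeGroup -> Biomarker
  P2: Outcome <- PriorTherapy -> Comorbidity -> Biomarker
Condition 1 (no descendant of Outcome in the set): holds — descendants of Outcome are {Biomarker}; none are in {Adherence, Comorbidity, Hospital}.
Condition 2 (every backdoor path blocked by {Adherence, Comorbidity, Hospital}):
  P1: blocked at chain node Comorbidity ∈ conditioning set.
  P2: blocked at chain node Comorbidity ∈ conditioning set.
{Adherence, Comorbidity, Hospital} satisfies the backdoor criterion.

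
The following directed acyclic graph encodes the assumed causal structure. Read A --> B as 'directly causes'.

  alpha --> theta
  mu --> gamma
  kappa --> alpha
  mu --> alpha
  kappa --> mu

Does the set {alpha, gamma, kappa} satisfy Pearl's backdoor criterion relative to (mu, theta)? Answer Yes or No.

Backdoor paths from mu to theta (paths whose first edge points into mu):
  P1: mu <- kappa -> alpha -> theta
Condition 1 (no descendant of mu in the set): FAILS — alpha and gamma are descendants of mu.
Condition 2 (every backdoor path blocked by {alpha, gamma, kappa}):
  P1: blocked at fork node kappa ∈ conditioning set.
{alpha, gamma, kappa} does not satisfy the backdoor criterion.

No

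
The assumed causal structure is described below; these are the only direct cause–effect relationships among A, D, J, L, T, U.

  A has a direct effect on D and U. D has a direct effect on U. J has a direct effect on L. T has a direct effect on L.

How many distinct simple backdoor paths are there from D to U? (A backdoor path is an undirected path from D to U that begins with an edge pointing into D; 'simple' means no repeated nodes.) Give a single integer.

A backdoor path from D to U is any simple undirected path whose first edge points into D (i.e. leaves D via a parent).
Parents of D: {A}.
Enumerating:
  P1: D <- A -> U
That exhausts the simple backdoor paths. Count: 1.

1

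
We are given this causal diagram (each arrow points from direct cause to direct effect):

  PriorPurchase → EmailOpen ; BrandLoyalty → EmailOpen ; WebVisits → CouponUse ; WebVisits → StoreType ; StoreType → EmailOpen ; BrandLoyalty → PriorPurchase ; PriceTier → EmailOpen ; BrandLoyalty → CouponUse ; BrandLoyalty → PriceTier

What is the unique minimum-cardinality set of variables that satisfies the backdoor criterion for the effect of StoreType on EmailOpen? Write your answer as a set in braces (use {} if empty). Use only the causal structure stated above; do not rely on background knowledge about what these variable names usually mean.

Variables eligible for adjustment (non-descendants of StoreType, excluding StoreType and EmailOpen): {BrandLoyalty, CouponUse, PriceTier, PriorPurchase, WebVisits}.
Backdoor paths from StoreType to EmailOpen:
  P1: StoreType <- WebVisits -> CouponUse <- BrandLoyalty -> PriceTier -> EmailOpen
  P2: StoreType <- WebVisits -> CouponUse <- BrandLoyalty -> PriorPurchase -> EmailOpen
  P3: StoreType <- WebVisits -> CouponUse <- BrandLoyalty -> EmailOpen
Each backdoor path contains an unconditioned collider, so every path is already blocked with the empty conditioning set:
  P1: blocked at collider CouponUse (neither it nor any descendant is in the conditioning set).
  P2: blocked at collider CouponUse (neither it nor any descendant is in the conditioning set).
  P3: blocked at collider CouponUse (neither it nor any descendant is in the conditioning set).
The empty set is therefore the unique smallest valid set.

{}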